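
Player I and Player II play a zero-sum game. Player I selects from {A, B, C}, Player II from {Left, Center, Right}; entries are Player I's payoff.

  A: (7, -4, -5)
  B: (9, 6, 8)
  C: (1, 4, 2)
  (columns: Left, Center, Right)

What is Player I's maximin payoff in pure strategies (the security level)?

Row minima: A → -5, B → 6, C → 1.
The best of these is 6.

6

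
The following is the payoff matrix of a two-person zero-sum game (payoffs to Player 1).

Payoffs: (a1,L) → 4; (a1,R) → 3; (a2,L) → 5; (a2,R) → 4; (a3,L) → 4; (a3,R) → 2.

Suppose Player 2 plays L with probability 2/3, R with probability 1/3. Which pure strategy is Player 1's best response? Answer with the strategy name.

a2

Expected payoff of a1: (2/3)·4 + (1/3)·3 = 11/3.
Expected payoff of a2: (2/3)·5 + (1/3)·4 = 14/3.
Expected payoff of a3: (2/3)·4 + (1/3)·2 = 10/3.
The largest is 14/3, so Player 1's best response is a2.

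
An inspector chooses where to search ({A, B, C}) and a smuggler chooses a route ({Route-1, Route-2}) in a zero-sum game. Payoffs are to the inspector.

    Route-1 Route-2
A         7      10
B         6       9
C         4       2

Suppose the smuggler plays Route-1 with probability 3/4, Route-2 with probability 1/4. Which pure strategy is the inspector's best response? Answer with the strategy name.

Expected payoff of A: (3/4)·7 + (1/4)·10 = 31/4.
Expected payoff of B: (3/4)·6 + (1/4)·9 = 27/4.
Expected payoff of C: (3/4)·4 + (1/4)·2 = 7/2.
The largest is 31/4, so the inspector's best response is A.

A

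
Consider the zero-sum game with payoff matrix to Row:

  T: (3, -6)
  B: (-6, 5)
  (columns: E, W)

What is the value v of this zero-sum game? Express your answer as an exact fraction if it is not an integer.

-21/20

Row minima: T → -6, B → -6; maximin = -6.
Column maxima: E → 3, W → 5; minimax = 3.
-6 ≠ 3, so there is no saddle point; optimal play is mixed.
Let Row play T with probability p. Expected payoff against E: 3p + (-6)(1−p) = 9p − 6; against W: (-6)p + 5(1−p) = −11p + 5.
Setting these equal: 9p − 6 = −11p + 5 ⇒ 20p = 11 ⇒ p = 11/20, and the value is (9)·(11/20) − 6 = -21/20.
For Column: with q = P(E), equating T's and B's payoffs gives 9q − 6 = −11q + 5 ⇒ q = 11/20.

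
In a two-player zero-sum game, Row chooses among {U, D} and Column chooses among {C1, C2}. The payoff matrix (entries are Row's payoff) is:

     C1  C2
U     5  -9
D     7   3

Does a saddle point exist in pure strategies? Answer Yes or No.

Yes

Row minima: U → -9, D → 3; maximin = 3.
Column maxima: C1 → 7, C2 → 3; minimax = 3.
maximin = minimax = 3, so a saddle point exists.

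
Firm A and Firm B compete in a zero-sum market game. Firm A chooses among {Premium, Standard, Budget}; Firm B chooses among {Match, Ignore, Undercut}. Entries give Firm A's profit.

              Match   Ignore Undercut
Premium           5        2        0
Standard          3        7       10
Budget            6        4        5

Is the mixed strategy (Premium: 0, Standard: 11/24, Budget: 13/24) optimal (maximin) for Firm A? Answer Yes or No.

Against Match this mix gives (11/24)·3 + (13/24)·6 = 37/8.
Against Ignore this mix gives (11/24)·7 + (13/24)·4 = 43/8.
Against Undercut this mix gives (11/24)·10 + (13/24)·5 = 175/24.
Firm B will play Match, holding Firm A to 37/8. Shifting weight toward the row that does better against Match would raise this floor (the equalizing mix achieves 5 against both Match and Ignore), so the proposed strategy is not optimal.

No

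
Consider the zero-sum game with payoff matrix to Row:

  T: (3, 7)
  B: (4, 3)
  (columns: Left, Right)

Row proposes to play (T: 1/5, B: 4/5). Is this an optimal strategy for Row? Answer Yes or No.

Yes

Against Left this mix gives (1/5)·3 + (4/5)·4 = 19/5.
Against Right this mix gives (1/5)·7 + (4/5)·3 = 19/5.
All of Column's active replies (Left, Right) yield 19/5, and no column does worse for Row. The mix makes Column indifferent and guarantees 19/5, so it is optimal.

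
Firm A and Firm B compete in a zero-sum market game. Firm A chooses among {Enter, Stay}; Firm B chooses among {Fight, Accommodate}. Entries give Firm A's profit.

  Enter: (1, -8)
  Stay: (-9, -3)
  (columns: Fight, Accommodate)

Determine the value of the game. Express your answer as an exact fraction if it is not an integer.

-5

Row minima: Enter → -8, Stay → -9; maximin = -8.
Column maxima: Fight → 1, Accommodate → -3; minimax = -3.
-8 ≠ -3, so there is no saddle point; optimal play is mixed.
Let Firm A play Enter with probability p. Expected payoff against Fight: 1p + (-9)(1−p) = 10p − 9; against Accommodate: (-8)p + (-3)(1−p) = −5p − 3.
Setting these equal: 10p − 9 = −5p − 3 ⇒ 15p = 6 ⇒ p = 2/5, and the value is (10)·(2/5) − 9 = -5.
For Firm B: with q = P(Fight), equating Enter's and Stay's payoffs gives 9q − 8 = −6q − 3 ⇒ q = 1/3.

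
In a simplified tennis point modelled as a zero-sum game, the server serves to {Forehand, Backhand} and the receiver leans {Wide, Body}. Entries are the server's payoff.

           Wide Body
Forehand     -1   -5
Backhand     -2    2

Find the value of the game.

Row minima: Forehand → -5, Backhand → -2; maximin = -2.
Column maxima: Wide → -1, Body → 2; minimax = -1.
-2 ≠ -1, so there is no saddle point; optimal play is mixed.
Let the server play Forehand with probability p. Expected payoff against Wide: (-1)p + (-2)(1−p) = p − 2; against Body: (-5)p + 2(1−p) = −7p + 2.
Setting these equal: p − 2 = −7p + 2 ⇒ 8p = 4 ⇒ p = 1/2, and the value is (1)·(1/2) − 2 = -3/2.
For the receiver: with q = P(Wide), equating Forehand's and Backhand's payoffs gives 4q − 5 = −4q + 2 ⇒ q = 7/8.

-3/2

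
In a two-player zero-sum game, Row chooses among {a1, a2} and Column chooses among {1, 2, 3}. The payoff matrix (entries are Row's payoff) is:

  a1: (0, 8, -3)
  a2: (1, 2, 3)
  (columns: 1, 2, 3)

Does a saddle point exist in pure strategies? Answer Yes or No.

Yes

Row minima: a1 → -3, a2 → 1; maximin = 1.
Column maxima: 1 → 1, 2 → 8, 3 → 3; minimax = 1.
maximin = minimax = 1, so a saddle point exists.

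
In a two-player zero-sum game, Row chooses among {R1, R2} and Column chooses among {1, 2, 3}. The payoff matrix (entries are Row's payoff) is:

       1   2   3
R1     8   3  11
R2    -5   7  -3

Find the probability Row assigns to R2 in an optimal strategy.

Row minima: R1 → 3, R2 → -5; maximin = 3.
Column maxima: 1 → 8, 2 → 7, 3 → 11; minimax = 7.
3 ≠ 7, so there is no saddle point; optimal play is mixed.
3 is strictly dominated by 1 (it gives Row strictly more in every row), so Column never plays it.
On the remaining 2×2 (R1, R2 vs 1, 2):
Let Row play R1 with probability p. Expected payoff against 1: 8p + (-5)(1−p) = 13p − 5; against 2: 3p + 7(1−p) = −4p + 7.
Setting these equal: 13p − 5 = −4p + 7 ⇒ 17p = 12 ⇒ p = 12/17, and the value is (13)·(12/17) − 5 = 71/17.
For Column: with q = P(1), equating R1's and R2's payoffs gives 5q + 3 = −12q + 7 ⇒ q = 4/17.

5/17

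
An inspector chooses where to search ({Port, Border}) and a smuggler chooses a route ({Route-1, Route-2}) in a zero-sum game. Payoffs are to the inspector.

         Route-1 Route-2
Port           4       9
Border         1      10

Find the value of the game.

Row minima: Port → 4, Border → 1; maximin = 4.
Column maxima: Route-1 → 4, Route-2 → 10; minimax = 4.
Since maximin = minimax = 4, there is a saddle point and the value is 4.

4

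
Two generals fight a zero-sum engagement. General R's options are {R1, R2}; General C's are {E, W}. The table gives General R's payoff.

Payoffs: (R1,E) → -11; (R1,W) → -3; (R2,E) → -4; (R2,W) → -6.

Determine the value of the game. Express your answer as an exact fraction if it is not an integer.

Row minima: R1 → -11, R2 → -6; maximin = -6.
Column maxima: E → -4, W → -3; minimax = -4.
-6 ≠ -4, so there is no saddle point; optimal play is mixed.
Let General R play R1 with probability p. Expected payoff against E: (-11)p + (-4)(1−p) = −7p − 4; against W: (-3)p + (-6)(1−p) = 3p − 6.
Setting these equal: −7p − 4 = 3p − 6 ⇒ −10p = -2 ⇒ p = 1/5, and the value is (-7)·(1/5) − 4 = -27/5.
For General C: with q = P(E), equating R1's and R2's payoffs gives −8q − 3 = 2q − 6 ⇒ q = 3/10.

-27/5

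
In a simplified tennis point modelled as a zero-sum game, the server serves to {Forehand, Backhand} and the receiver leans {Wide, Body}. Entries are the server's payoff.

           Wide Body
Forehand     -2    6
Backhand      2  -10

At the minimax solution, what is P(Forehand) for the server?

3/5

Row minima: Forehand → -2, Backhand → -10; maximin = -2.
Column maxima: Wide → 2, Body → 6; minimax = 2.
-2 ≠ 2, so there is no saddle point; optimal play is mixed.
Let the server play Forehand with probability p. Expected payoff against Wide: (-2)p + 2(1−p) = −4p + 2; against Body: 6p + (-10)(1−p) = 16p − 10.
Setting these equal: −4p + 2 = 16p − 10 ⇒ −20p = -12 ⇒ p = 3/5, and the value is (-4)·(3/5) + 2 = -2/5.
For the receiver: with q = P(Wide), equating Forehand's and Backhand's payoffs gives −8q + 6 = 12q − 10 ⇒ q = 4/5.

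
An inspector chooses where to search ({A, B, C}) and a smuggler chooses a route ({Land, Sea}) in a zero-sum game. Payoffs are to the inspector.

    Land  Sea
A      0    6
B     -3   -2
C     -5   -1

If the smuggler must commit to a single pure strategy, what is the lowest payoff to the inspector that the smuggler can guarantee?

Column maxima: Land → 0, Sea → 6.
The smallest of these is 0.

0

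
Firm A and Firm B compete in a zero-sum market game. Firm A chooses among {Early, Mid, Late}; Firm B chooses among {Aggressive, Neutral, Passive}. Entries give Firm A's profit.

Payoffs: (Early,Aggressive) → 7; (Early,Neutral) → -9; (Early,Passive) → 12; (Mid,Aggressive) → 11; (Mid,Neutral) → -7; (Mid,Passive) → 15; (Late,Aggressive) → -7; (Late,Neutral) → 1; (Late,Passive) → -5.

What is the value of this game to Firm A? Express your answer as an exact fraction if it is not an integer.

-19/13

Row minima: Early → -9, Mid → -7, Late → -7; maximin = -7.
Column maxima: Aggressive → 11, Neutral → 1, Passive → 15; minimax = 1.
-7 ≠ 1, so there is no saddle point; optimal play is mixed.
Early is strictly dominated by Mid, so Firm A never plays it.
Passive is strictly dominated by Aggressive (it gives Firm A strictly more in every row), so Firm B never plays it.
On the remaining 2×2 (Mid, Late vs Aggressive, Neutral):
Let Firm A play Mid with probability p. Expected payoff against Aggressive: 11p + (-7)(1−p) = 18p − 7; against Neutral: (-7)p + 1(1−p) = −8p + 1.
Setting these equal: 18p − 7 = −8p + 1 ⇒ 26p = 8 ⇒ p = 4/13, and the value is (18)·(4/13) − 7 = -19/13.
For Firm B: with q = P(Aggressive), equating Mid's and Late's payoffs gives 18q − 7 = −8q + 1 ⇒ q = 4/13.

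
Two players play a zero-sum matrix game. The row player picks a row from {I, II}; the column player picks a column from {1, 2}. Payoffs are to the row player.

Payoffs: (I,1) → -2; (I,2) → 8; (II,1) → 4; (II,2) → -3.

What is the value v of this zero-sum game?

Row minima: I → -2, II → -3; maximin = -2.
Column maxima: 1 → 4, 2 → 8; minimax = 4.
-2 ≠ 4, so there is no saddle point; optimal play is mixed.
Let the row player play I with probability p. Expected payoff against 1: (-2)p + 4(1−p) = −6p + 4; against 2: 8p + (-3)(1−p) = 11p − 3.
Setting these equal: −6p + 4 = 11p − 3 ⇒ −17p = -7 ⇒ p = 7/17, and the value is (-6)·(7/17) + 4 = 26/17.
For the column player: with q = P(1), equating I's and II's payoffs gives −10q + 8 = 7q − 3 ⇒ q = 11/17.

26/17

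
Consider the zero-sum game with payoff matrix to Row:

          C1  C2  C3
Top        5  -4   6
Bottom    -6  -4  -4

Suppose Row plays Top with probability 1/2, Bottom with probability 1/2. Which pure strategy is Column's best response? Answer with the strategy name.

If Column plays C1, Row's expected payoff is (1/2)·5 + (1/2)·(-6) = -1/2.
If Column plays C2, Row's expected payoff is (1/2)·(-4) + (1/2)·(-4) = -4.
If Column plays C3, Row's expected payoff is (1/2)·6 + (1/2)·(-4) = 1.
Column minimizes Row's payoff; the smallest is -4, so the best response is C2.

C2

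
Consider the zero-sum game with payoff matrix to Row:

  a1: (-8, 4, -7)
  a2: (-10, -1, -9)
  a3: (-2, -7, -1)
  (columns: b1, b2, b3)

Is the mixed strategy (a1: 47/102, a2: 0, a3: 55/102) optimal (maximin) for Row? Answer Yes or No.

No

Against b1 this mix gives (47/102)·(-8) + (55/102)·(-2) = -81/17.
Against b2 this mix gives (47/102)·4 + (55/102)·(-7) = -197/102.
Against b3 this mix gives (47/102)·(-7) + (55/102)·(-1) = -64/17.
Column will play b1, holding Row to -81/17. Shifting weight toward the row that does better against b1 would raise this floor (the equalizing mix achieves -64/17 against both b1 and b2), so the proposed strategy is not optimal.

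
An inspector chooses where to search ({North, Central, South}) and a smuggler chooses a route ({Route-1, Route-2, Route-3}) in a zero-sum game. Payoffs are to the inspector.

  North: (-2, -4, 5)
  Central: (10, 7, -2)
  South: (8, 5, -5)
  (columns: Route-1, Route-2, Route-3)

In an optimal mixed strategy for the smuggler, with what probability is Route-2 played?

7/18

Row minima: North → -4, Central → -2, South → -5; maximin = -2.
Column maxima: Route-1 → 10, Route-2 → 7, Route-3 → 5; minimax = 5.
-2 ≠ 5, so there is no saddle point; optimal play is mixed.
South is strictly dominated by Central, so the inspector never plays it.
Route-1 is strictly dominated by Route-2 (it gives the inspector strictly more in every row), so the smuggler never plays it.
On the remaining 2×2 (North, Central vs Route-2, Route-3):
Let the inspector play North with probability p. Expected payoff against Route-2: (-4)p + 7(1−p) = −11p + 7; against Route-3: 5p + (-2)(1−p) = 7p − 2.
Setting these equal: −11p + 7 = 7p − 2 ⇒ −18p = -9 ⇒ p = 1/2, and the value is (-11)·(1/2) + 7 = 3/2.
For the smuggler: with q = P(Route-2), equating North's and Central's payoffs gives −9q + 5 = 9q − 2 ⇒ q = 7/18.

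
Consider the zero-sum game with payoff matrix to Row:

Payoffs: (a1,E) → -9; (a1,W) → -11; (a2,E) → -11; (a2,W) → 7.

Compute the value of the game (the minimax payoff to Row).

-46/5

Row minima: a1 → -11, a2 → -11; maximin = -11.
Column maxima: E → -9, W → 7; minimax = -9.
-11 ≠ -9, so there is no saddle point; optimal play is mixed.
Let Row play a1 with probability p. Expected payoff against E: (-9)p + (-11)(1−p) = 2p − 11; against W: (-11)p + 7(1−p) = −18p + 7.
Setting these equal: 2p − 11 = −18p + 7 ⇒ 20p = 18 ⇒ p = 9/10, and the value is (2)·(9/10) − 11 = -46/5.
For Column: with q = P(E), equating a1's and a2's payoffs gives 2q − 11 = −18q + 7 ⇒ q = 9/10.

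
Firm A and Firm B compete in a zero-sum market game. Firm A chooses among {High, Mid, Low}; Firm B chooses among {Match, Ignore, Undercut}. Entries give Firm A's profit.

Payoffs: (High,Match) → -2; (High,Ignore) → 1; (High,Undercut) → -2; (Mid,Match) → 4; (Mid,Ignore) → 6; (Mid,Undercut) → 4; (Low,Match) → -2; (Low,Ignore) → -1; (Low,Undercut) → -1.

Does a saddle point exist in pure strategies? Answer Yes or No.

Row minima: High → -2, Mid → 4, Low → -2; maximin = 4.
Column maxima: Match → 4, Ignore → 6, Undercut → 4; minimax = 4.
maximin = minimax = 4, so a saddle point exists.

Yes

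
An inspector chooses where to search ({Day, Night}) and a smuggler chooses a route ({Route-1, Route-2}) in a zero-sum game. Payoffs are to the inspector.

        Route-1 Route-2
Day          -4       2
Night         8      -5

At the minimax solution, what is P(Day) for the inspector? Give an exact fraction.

13/19

Row minima: Day → -4, Night → -5; maximin = -4.
Column maxima: Route-1 → 8, Route-2 → 2; minimax = 2.
-4 ≠ 2, so there is no saddle point; optimal play is mixed.
Let the inspector play Day with probability p. Expected payoff against Route-1: (-4)p + 8(1−p) = −12p + 8; against Route-2: 2p + (-5)(1−p) = 7p − 5.
Setting these equal: −12p + 8 = 7p − 5 ⇒ −19p = -13 ⇒ p = 13/19, and the value is (-12)·(13/19) + 8 = -4/19.
For the smuggler: with q = P(Route-1), equating Day's and Night's payoffs gives −6q + 2 = 13q − 5 ⇒ q = 7/19.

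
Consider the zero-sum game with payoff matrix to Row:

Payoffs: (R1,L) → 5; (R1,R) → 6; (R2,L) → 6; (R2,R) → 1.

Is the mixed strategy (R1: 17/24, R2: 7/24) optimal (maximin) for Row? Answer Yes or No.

No

Against L this mix gives (17/24)·5 + (7/24)·6 = 127/24.
Against R this mix gives (17/24)·6 + (7/24)·1 = 109/24.
Column will play R, holding Row to 109/24. Shifting weight toward the row that does better against R would raise this floor (the equalizing mix achieves 31/6 against both R and L), so the proposed strategy is not optimal.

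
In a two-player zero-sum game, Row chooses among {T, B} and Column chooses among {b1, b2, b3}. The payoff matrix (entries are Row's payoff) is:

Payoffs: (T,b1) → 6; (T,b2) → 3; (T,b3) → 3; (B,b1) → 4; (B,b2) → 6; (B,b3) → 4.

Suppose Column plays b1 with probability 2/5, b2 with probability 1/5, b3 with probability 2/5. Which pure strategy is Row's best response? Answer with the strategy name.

Expected payoff of T: (2/5)·6 + (1/5)·3 + (2/5)·3 = 21/5.
Expected payoff of B: (2/5)·4 + (1/5)·6 + (2/5)·4 = 22/5.
The largest is 22/5, so Row's best response is B.

B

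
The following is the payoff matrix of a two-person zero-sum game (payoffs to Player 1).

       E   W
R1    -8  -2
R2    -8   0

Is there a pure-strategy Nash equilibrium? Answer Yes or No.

Row minima: R1 → -8, R2 → -8; maximin = -8.
Column maxima: E → -8, W → 0; minimax = -8.
maximin = minimax = -8, so a saddle point exists.

Yes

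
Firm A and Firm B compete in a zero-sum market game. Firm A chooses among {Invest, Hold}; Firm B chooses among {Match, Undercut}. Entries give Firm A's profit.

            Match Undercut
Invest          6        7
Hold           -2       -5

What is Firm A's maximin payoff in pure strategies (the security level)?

Row minima: Invest → 6, Hold → -5.
The best of these is 6.

6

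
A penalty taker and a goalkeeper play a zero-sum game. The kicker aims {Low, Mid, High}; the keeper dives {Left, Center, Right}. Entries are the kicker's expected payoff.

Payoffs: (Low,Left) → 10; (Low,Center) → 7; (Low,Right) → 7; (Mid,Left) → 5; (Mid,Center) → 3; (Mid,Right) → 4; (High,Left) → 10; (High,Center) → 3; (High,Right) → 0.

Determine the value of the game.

Row minima: Low → 7, Mid → 3, High → 0; maximin = 7.
Column maxima: Left → 10, Center → 7, Right → 7; minimax = 7.
Since maximin = minimax = 7, there is a saddle point and the value is 7.

7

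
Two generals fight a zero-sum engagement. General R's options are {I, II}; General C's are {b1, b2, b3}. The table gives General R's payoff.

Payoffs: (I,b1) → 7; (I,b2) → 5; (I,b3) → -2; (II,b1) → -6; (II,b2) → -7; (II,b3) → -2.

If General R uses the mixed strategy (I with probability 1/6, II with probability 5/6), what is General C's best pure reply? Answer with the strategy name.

If General C plays b1, General R's expected payoff is (1/6)·7 + (5/6)·(-6) = -23/6.
If General C plays b2, General R's expected payoff is (1/6)·5 + (5/6)·(-7) = -5.
If General C plays b3, General R's expected payoff is (1/6)·(-2) + (5/6)·(-2) = -2.
General C minimizes General R's payoff; the smallest is -5, so the best response is b2.

b2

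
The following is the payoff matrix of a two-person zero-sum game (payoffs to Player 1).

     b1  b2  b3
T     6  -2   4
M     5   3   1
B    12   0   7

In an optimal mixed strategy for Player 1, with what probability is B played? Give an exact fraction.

Row minima: T → -2, M → 1, B → 0; maximin = 1.
Column maxima: b1 → 12, b2 → 3, b3 → 7; minimax = 3.
1 ≠ 3, so there is no saddle point; optimal play is mixed.
T is strictly dominated by B, so Player 1 never plays it.
b1 is strictly dominated by b2 (it gives Player 1 strictly more in every row), so Player 2 never plays it.
On the remaining 2×2 (M, B vs b2, b3):
Let Player 1 play M with probability p. Expected payoff against b2: 3p + 0(1−p) = 3p; against b3: 1p + 7(1−p) = −6p + 7.
Setting these equal: 3p = −6p + 7 ⇒ 9p = 7 ⇒ p = 7/9, and the value is (3)·(7/9) = 7/3.
For Player 2: with q = P(b2), equating M's and B's payoffs gives 2q + 1 = −7q + 7 ⇒ q = 2/3.

2/9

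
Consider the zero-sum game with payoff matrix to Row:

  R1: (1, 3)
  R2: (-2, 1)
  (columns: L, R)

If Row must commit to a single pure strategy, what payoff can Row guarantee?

Row minima: R1 → 1, R2 → -2.
The best of these is 1.

1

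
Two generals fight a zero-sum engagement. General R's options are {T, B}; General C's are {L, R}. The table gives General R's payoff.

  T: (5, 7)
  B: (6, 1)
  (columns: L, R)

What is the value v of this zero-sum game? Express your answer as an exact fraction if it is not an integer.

Row minima: T → 5, B → 1; maximin = 5.
Column maxima: L → 6, R → 7; minimax = 6.
5 ≠ 6, so there is no saddle point; optimal play is mixed.
Let General R play T with probability p. Expected payoff against L: 5p + 6(1−p) = −p + 6; against R: 7p + 1(1−p) = 6p + 1.
Setting these equal: −p + 6 = 6p + 1 ⇒ −7p = -5 ⇒ p = 5/7, and the value is (-1)·(5/7) + 6 = 37/7.
For General C: with q = P(L), equating T's and B's payoffs gives −2q + 7 = 5q + 1 ⇒ q = 6/7.

37/7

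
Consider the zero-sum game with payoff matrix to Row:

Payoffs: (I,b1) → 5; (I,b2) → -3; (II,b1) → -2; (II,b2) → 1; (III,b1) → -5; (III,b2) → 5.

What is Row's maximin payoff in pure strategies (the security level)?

-2

Row minima: I → -3, II → -2, III → -5.
The best of these is -2.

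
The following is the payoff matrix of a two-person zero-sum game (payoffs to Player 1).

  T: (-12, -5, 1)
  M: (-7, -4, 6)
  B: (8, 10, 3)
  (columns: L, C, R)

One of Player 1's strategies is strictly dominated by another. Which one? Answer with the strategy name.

M gives a strictly higher payoff than T against every column: -7 > -12, -4 > -5, 6 > 1.
So T is strictly dominated and Player 1 never plays it.

T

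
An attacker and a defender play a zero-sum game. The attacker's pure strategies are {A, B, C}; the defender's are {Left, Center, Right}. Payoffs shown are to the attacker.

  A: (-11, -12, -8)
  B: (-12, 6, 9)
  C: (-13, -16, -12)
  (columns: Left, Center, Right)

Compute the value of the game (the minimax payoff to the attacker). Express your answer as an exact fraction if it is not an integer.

Row minima: A → -12, B → -12, C → -16; maximin = -12.
Column maxima: Left → -11, Center → 6, Right → 9; minimax = -11.
-12 ≠ -11, so there is no saddle point; optimal play is mixed.
C is strictly dominated by A, so the attacker never plays it.
Right is strictly dominated by Left (it gives the attacker strictly more in every row), so the defender never plays it.
On the remaining 2×2 (A, B vs Left, Center):
Let the attacker play A with probability p. Expected payoff against Left: (-11)p + (-12)(1−p) = p − 12; against Center: (-12)p + 6(1−p) = −18p + 6.
Setting these equal: p − 12 = −18p + 6 ⇒ 19p = 18 ⇒ p = 18/19, and the value is (1)·(18/19) − 12 = -210/19.
For the defender: with q = P(Left), equating A's and B's payoffs gives q − 12 = −18q + 6 ⇒ q = 18/19.

-210/19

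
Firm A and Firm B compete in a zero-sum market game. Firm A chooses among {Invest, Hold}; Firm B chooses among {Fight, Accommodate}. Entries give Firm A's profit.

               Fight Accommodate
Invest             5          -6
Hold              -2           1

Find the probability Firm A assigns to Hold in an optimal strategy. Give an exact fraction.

11/14

Row minima: Invest → -6, Hold → -2; maximin = -2.
Column maxima: Fight → 5, Accommodate → 1; minimax = 1.
-2 ≠ 1, so there is no saddle point; optimal play is mixed.
Let Firm A play Invest with probability p. Expected payoff against Fight: 5p + (-2)(1−p) = 7p − 2; against Accommodate: (-6)p + 1(1−p) = −7p + 1.
Setting these equal: 7p − 2 = −7p + 1 ⇒ 14p = 3 ⇒ p = 3/14, and the value is (7)·(3/14) − 2 = -1/2.
For Firm B: with q = P(Fight), equating Invest's and Hold's payoffs gives 11q − 6 = −3q + 1 ⇒ q = 1/2.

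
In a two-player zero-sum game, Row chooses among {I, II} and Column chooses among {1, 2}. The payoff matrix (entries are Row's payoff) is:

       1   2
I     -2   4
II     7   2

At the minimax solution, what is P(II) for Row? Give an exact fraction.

6/11

Row minima: I → -2, II → 2; maximin = 2.
Column maxima: 1 → 7, 2 → 4; minimax = 4.
2 ≠ 4, so there is no saddle point; optimal play is mixed.
Let Row play I with probability p. Expected payoff against 1: (-2)p + 7(1−p) = −9p + 7; against 2: 4p + 2(1−p) = 2p + 2.
Setting these equal: −9p + 7 = 2p + 2 ⇒ −11p = -5 ⇒ p = 5/11, and the value is (-9)·(5/11) + 7 = 32/11.
For Column: with q = P(1), equating I's and II's payoffs gives −6q + 4 = 5q + 2 ⇒ q = 2/11.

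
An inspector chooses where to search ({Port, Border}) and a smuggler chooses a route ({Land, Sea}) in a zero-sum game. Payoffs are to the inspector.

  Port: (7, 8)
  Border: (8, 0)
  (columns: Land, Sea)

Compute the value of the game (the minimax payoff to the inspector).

Row minima: Port → 7, Border → 0; maximin = 7.
Column maxima: Land → 8, Sea → 8; minimax = 8.
7 ≠ 8, so there is no saddle point; optimal play is mixed.
Let the inspector play Port with probability p. Expected payoff against Land: 7p + 8(1−p) = −p + 8; against Sea: 8p + 0(1−p) = 8p.
Setting these equal: −p + 8 = 8p ⇒ −9p = -8 ⇒ p = 8/9, and the value is (-1)·(8/9) + 8 = 64/9.
For the smuggler: with q = P(Land), equating Port's and Border's payoffs gives −q + 8 = 8q ⇒ q = 8/9.

64/9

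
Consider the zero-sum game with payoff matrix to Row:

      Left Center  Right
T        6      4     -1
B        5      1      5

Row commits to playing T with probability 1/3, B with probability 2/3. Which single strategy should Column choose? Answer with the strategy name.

Center

If Column plays Left, Row's expected payoff is (1/3)·6 + (2/3)·5 = 16/3.
If Column plays Center, Row's expected payoff is (1/3)·4 + (2/3)·1 = 2.
If Column plays Right, Row's expected payoff is (1/3)·(-1) + (2/3)·5 = 3.
Column minimizes Row's payoff; the smallest is 2, so the best response is Center.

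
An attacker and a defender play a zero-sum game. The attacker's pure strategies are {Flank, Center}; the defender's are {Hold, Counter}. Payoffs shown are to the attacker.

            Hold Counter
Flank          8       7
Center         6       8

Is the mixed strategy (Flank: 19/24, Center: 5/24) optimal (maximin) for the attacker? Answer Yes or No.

No

Against Hold this mix gives (19/24)·8 + (5/24)·6 = 91/12.
Against Counter this mix gives (19/24)·7 + (5/24)·8 = 173/24.
The defender will play Counter, holding the attacker to 173/24. Shifting weight toward the row that does better against Counter would raise this floor (the equalizing mix achieves 22/3 against both Counter and Hold), so the proposed strategy is not optimal.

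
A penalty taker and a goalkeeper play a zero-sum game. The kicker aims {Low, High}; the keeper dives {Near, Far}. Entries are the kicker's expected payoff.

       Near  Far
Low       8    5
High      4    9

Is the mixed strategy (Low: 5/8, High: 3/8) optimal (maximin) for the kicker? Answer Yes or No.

Yes

Against Near this mix gives (5/8)·8 + (3/8)·4 = 13/2.
Against Far this mix gives (5/8)·5 + (3/8)·9 = 13/2.
All of the keeper's active replies (Near, Far) yield 13/2, and no column does worse for the kicker. The mix makes the keeper indifferent and guarantees 13/2, so it is optimal.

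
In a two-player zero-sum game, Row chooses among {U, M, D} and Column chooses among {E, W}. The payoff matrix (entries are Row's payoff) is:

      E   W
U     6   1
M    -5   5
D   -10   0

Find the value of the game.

Row minima: U → 1, M → -5, D → -10; maximin = 1.
Column maxima: E → 6, W → 5; minimax = 5.
1 ≠ 5, so there is no saddle point; optimal play is mixed.
D is strictly dominated by U, so Row never plays it.
On the remaining 2×2 (U, M vs E, W):
Let Row play U with probability p. Expected payoff against E: 6p + (-5)(1−p) = 11p − 5; against W: 1p + 5(1−p) = −4p + 5.
Setting these equal: 11p − 5 = −4p + 5 ⇒ 15p = 10 ⇒ p = 2/3, and the value is (11)·(2/3) − 5 = 7/3.
For Column: with q = P(E), equating U's and M's payoffs gives 5q + 1 = −10q + 5 ⇒ q = 4/15.

7/3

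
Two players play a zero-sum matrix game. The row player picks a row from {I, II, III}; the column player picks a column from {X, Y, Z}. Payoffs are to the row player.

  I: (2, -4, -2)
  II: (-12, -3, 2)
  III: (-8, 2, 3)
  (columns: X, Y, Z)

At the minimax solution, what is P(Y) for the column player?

5/8

Row minima: I → -4, II → -12, III → -8; maximin = -4.
Column maxima: X → 2, Y → 2, Z → 3; minimax = 2.
-4 ≠ 2, so there is no saddle point; optimal play is mixed.
II is strictly dominated by III, so the row player never plays it.
Z is strictly dominated by Y (it gives the row player strictly more in every row), so the column player never plays it.
On the remaining 2×2 (I, III vs X, Y):
Let the row player play I with probability p. Expected payoff against X: 2p + (-8)(1−p) = 10p − 8; against Y: (-4)p + 2(1−p) = −6p + 2.
Setting these equal: 10p − 8 = −6p + 2 ⇒ 16p = 10 ⇒ p = 5/8, and the value is (10)·(5/8) − 8 = -7/4.
For the column player: with q = P(X), equating I's and III's payoffs gives 6q − 4 = −10q + 2 ⇒ q = 3/8.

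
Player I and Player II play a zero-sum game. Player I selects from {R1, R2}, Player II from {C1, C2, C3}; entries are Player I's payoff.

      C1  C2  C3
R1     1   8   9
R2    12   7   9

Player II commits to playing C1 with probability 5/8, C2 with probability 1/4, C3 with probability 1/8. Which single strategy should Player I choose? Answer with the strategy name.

Expected payoff of R1: (5/8)·1 + (1/4)·8 + (1/8)·9 = 15/4.
Expected payoff of R2: (5/8)·12 + (1/4)·7 + (1/8)·9 = 83/8.
The largest is 83/8, so Player I's best response is R2.

R2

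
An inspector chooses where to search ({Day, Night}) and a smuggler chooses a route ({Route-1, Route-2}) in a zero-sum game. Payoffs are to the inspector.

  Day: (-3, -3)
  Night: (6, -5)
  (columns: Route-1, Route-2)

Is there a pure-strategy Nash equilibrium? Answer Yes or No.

Row minima: Day → -3, Night → -5; maximin = -3.
Column maxima: Route-1 → 6, Route-2 → -3; minimax = -3.
maximin = minimax = -3, so a saddle point exists.

Yes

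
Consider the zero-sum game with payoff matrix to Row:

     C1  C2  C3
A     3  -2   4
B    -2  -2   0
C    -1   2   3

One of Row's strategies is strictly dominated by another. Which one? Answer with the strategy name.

B

C gives a strictly higher payoff than B against every column: -1 > -2, 2 > -2, 3 > 0.
So B is strictly dominated and Row never plays it.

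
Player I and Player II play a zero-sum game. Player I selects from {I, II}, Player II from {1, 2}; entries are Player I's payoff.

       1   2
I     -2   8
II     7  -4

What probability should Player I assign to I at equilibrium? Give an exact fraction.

Row minima: I → -2, II → -4; maximin = -2.
Column maxima: 1 → 7, 2 → 8; minimax = 7.
-2 ≠ 7, so there is no saddle point; optimal play is mixed.
Let Player I play I with probability p. Expected payoff against 1: (-2)p + 7(1−p) = −9p + 7; against 2: 8p + (-4)(1−p) = 12p − 4.
Setting these equal: −9p + 7 = 12p − 4 ⇒ −21p = -11 ⇒ p = 11/21, and the value is (-9)·(11/21) + 7 = 16/7.
For Player II: with q = P(1), equating I's and II's payoffs gives −10q + 8 = 11q − 4 ⇒ q = 4/7.

11/21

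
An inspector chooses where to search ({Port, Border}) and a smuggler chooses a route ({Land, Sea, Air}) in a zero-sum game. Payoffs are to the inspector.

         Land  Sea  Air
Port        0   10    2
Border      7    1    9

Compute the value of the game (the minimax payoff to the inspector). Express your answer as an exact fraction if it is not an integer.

Row minima: Port → 0, Border → 1; maximin = 1.
Column maxima: Land → 7, Sea → 10, Air → 9; minimax = 7.
1 ≠ 7, so there is no saddle point; optimal play is mixed.
Air is strictly dominated by Land (it gives the inspector strictly more in every row), so the smuggler never plays it.
On the remaining 2×2 (Port, Border vs Land, Sea):
Let the inspector play Port with probability p. Expected payoff against Land: 0p + 7(1−p) = −7p + 7; against Sea: 10p + 1(1−p) = 9p + 1.
Setting these equal: −7p + 7 = 9p + 1 ⇒ −16p = -6 ⇒ p = 3/8, and the value is (-7)·(3/8) + 7 = 35/8.
For the smuggler: with q = P(Land), equating Port's and Border's payoffs gives −10q + 10 = 6q + 1 ⇒ q = 9/16.

35/8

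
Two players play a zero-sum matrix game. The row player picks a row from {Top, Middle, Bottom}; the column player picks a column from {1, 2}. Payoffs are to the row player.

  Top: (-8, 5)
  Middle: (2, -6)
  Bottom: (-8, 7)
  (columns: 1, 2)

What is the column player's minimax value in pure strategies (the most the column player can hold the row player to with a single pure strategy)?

2

Column maxima: 1 → 2, 2 → 7.
The smallest of these is 2.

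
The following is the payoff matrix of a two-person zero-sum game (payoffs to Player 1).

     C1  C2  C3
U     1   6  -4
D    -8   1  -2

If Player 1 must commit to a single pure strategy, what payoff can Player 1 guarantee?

-4

Row minima: U → -4, D → -8.
The best of these is -4.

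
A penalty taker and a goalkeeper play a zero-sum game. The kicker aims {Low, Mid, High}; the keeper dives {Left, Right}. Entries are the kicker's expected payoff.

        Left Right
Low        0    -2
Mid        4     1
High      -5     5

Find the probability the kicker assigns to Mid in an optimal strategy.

10/13

Row minima: Low → -2, Mid → 1, High → -5; maximin = 1.
Column maxima: Left → 4, Right → 5; minimax = 4.
1 ≠ 4, so there is no saddle point; optimal play is mixed.
Low is strictly dominated by Mid, so the kicker never plays it.
On the remaining 2×2 (Mid, High vs Left, Right):
Let the kicker play Mid with probability p. Expected payoff against Left: 4p + (-5)(1−p) = 9p − 5; against Right: 1p + 5(1−p) = −4p + 5.
Setting these equal: 9p − 5 = −4p + 5 ⇒ 13p = 10 ⇒ p = 10/13, and the value is (9)·(10/13) − 5 = 25/13.
For the keeper: with q = P(Left), equating Mid's and High's payoffs gives 3q + 1 = −10q + 5 ⇒ q = 4/13.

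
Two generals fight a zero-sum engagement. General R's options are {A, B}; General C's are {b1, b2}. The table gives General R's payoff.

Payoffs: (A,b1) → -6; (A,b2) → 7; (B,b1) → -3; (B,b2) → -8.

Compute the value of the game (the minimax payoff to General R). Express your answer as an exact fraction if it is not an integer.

Row minima: A → -6, B → -8; maximin = -6.
Column maxima: b1 → -3, b2 → 7; minimax = -3.
-6 ≠ -3, so there is no saddle point; optimal play is mixed.
Let General R play A with probability p. Expected payoff against b1: (-6)p + (-3)(1−p) = −3p − 3; against b2: 7p + (-8)(1−p) = 15p − 8.
Setting these equal: −3p − 3 = 15p − 8 ⇒ −18p = -5 ⇒ p = 5/18, and the value is (-3)·(5/18) − 3 = -23/6.
For General C: with q = P(b1), equating A's and B's payoffs gives −13q + 7 = 5q − 8 ⇒ q = 5/6.

-23/6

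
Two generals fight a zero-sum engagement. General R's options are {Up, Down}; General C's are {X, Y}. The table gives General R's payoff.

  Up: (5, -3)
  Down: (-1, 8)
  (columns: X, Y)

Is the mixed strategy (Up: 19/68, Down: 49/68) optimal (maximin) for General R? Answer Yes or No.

Against X this mix gives (19/68)·5 + (49/68)·(-1) = 23/34.
Against Y this mix gives (19/68)·(-3) + (49/68)·8 = 335/68.
General C will play X, holding General R to 23/34. Shifting weight toward the row that does better against X would raise this floor (the equalizing mix achieves 37/17 against both X and Y), so the proposed strategy is not optimal.

No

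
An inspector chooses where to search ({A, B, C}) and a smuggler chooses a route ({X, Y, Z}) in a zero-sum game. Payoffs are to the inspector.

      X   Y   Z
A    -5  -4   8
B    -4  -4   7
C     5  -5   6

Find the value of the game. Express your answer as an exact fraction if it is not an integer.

-4

Row minima: A → -5, B → -4, C → -5; maximin = -4.
Column maxima: X → 5, Y → -4, Z → 8; minimax = -4.
Since maximin = minimax = -4, there is a saddle point and the value is -4.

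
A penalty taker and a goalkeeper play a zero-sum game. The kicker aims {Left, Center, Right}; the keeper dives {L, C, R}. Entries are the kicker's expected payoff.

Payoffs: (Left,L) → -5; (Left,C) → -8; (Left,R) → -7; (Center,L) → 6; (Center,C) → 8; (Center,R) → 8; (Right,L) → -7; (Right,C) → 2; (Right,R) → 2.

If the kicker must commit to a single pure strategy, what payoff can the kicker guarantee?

Row minima: Left → -8, Center → 6, Right → -7.
The best of these is 6.

6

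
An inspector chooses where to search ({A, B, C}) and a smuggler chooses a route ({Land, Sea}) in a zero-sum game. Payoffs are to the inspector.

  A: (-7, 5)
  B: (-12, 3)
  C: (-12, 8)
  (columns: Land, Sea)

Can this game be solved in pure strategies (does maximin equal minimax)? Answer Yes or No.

Yes

Row minima: A → -7, B → -12, C → -12; maximin = -7.
Column maxima: Land → -7, Sea → 8; minimax = -7.
maximin = minimax = -7, so a saddle point exists.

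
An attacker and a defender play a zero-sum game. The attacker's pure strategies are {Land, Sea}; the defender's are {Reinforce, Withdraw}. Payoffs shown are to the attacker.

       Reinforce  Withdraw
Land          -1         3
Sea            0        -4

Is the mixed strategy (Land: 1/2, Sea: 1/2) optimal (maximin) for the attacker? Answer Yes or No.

Yes

Against Reinforce this mix gives (1/2)·(-1) + (1/2)·0 = -1/2.
Against Withdraw this mix gives (1/2)·3 + (1/2)·(-4) = -1/2.
All of the defender's active replies (Reinforce, Withdraw) yield -1/2, and no column does worse for the attacker. The mix makes the defender indifferent and guarantees -1/2, so it is optimal.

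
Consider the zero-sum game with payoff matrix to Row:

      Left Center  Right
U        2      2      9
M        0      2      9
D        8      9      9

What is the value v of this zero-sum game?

8

Row minima: U → 2, M → 0, D → 8; maximin = 8.
Column maxima: Left → 8, Center → 9, Right → 9; minimax = 8.
Since maximin = minimax = 8, there is a saddle point and the value is 8.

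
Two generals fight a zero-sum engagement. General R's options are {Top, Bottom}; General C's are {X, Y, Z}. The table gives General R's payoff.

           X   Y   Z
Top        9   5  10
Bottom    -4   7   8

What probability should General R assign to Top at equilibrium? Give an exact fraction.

11/15

Row minima: Top → 5, Bottom → -4; maximin = 5.
Column maxima: X → 9, Y → 7, Z → 10; minimax = 7.
5 ≠ 7, so there is no saddle point; optimal play is mixed.
Z is strictly dominated by X (it gives General R strictly more in every row), so General C never plays it.
On the remaining 2×2 (Top, Bottom vs X, Y):
Let General R play Top with probability p. Expected payoff against X: 9p + (-4)(1−p) = 13p − 4; against Y: 5p + 7(1−p) = −2p + 7.
Setting these equal: 13p − 4 = −2p + 7 ⇒ 15p = 11 ⇒ p = 11/15, and the value is (13)·(11/15) − 4 = 83/15.
For General C: with q = P(X), equating Top's and Bottom's payoffs gives 4q + 5 = −11q + 7 ⇒ q = 2/15.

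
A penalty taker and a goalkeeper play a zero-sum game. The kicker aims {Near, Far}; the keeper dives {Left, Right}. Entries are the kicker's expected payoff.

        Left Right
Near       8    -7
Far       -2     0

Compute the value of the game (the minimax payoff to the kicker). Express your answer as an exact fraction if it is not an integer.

Row minima: Near → -7, Far → -2; maximin = -2.
Column maxima: Left → 8, Right → 0; minimax = 0.
-2 ≠ 0, so there is no saddle point; optimal play is mixed.
Let the kicker play Near with probability p. Expected payoff against Left: 8p + (-2)(1−p) = 10p − 2; against Right: (-7)p + 0(1−p) = −7p.
Setting these equal: 10p − 2 = −7p ⇒ 17p = 2 ⇒ p = 2/17, and the value is (10)·(2/17) − 2 = -14/17.
For the keeper: with q = P(Left), equating Near's and Far's payoffs gives 15q − 7 = −2q ⇒ q = 7/17.

-14/17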